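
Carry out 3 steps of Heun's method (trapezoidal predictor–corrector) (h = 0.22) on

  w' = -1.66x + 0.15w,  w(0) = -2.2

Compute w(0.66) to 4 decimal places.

-2.8013

Heun: k1 = f(x_n, w_n); k2 = f(x_n + h, w_n + h·k1); w_{n+1} = w_n + (h/2)·(k1 + k2).
x=0.000000, w=-2.200000:
  k1 = f(0.000000, -2.200000) = -0.330000
  k2 = f(0.220000, -2.272600) = -0.706090
  w ← -2.200000 + (0.22/2)·(-0.330000 + (-0.706090)) = -2.313970
x=0.220000, w=-2.313970:
  k1 = f(0.220000, -2.313970) = -0.712295
  k2 = f(0.440000, -2.470675) = -1.101001
  w ← -2.313970 + (0.22/2)·(-0.712295 + (-1.101001)) = -2.513433
x=0.440000, w=-2.513433:
  k1 = f(0.440000, -2.513433) = -1.107415
  k2 = f(0.660000, -2.757064) = -1.509160
  w ← -2.513433 + (0.22/2)·(-1.107415 + (-1.509160)) = -2.801256
w(0.66) ≈ -2.8013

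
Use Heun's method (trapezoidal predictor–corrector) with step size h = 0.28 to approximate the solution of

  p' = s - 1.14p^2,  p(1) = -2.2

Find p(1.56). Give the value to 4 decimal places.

-26.3815

Heun: k1 = f(s_n, p_n); k2 = f(s_n + h, p_n + h·k1); p_{n+1} = p_n + (h/2)·(k1 + k2).
s=1.000000, p=-2.200000:
  k1 = f(1.000000, -2.200000) = -4.517600
  k2 = f(1.280000, -3.464928) = -12.406528
  p ← -2.200000 + (0.28/2)·(-4.517600 + (-12.406528)) = -4.569378
s=1.280000, p=-4.569378:
  k1 = f(1.280000, -4.569378) = -22.522304
  k2 = f(1.560000, -10.875623) = -133.278261
  p ← -4.569378 + (0.28/2)·(-22.522304 + (-133.278261)) = -26.381457
p(1.56) ≈ -26.3815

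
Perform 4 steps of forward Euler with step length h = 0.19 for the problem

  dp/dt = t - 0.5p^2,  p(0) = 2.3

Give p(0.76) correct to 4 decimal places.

Euler: p_{n+1} = p_n + h·f(t_n, p_n).
t=0.000000, p=2.300000: f=-2.645000 → p ← 2.300000 + 0.19·(-2.645000) = 1.797450
t=0.190000, p=1.797450: f=-1.425413 → p ← 1.797450 + 0.19·(-1.425413) = 1.526621
t=0.380000, p=1.526621: f=-0.785287 → p ← 1.526621 + 0.19·(-0.785287) = 1.377417
t=0.570000, p=1.377417: f=-0.378639 → p ← 1.377417 + 0.19·(-0.378639) = 1.305476
p(0.76) ≈ 1.3055

1.3055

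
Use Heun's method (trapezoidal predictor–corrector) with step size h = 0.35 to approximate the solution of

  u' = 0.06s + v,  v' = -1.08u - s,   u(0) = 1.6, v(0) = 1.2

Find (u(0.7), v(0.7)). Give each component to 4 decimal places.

Heun on (u,v): k1 = f(s_n, state_n); k2 = f(s_n + h, state_n + h·k1); state_{n+1} = state_n + (h/2)·(k1 + k2).
0.000000: (1.600000, 1.200000)
  k1 = (1.200000, -1.728000)
  predictor → (2.020000, 0.595200)
  k2 = (0.616200, -2.531600)
  → (1.917835, 0.454570)
0.350000: (1.917835, 0.454570)
  k1 = (0.475570, -2.421262)
  predictor → (2.084284, -0.392872)
  k2 = (-0.350872, -2.951027)
  → (1.939657, -0.485581)
(u(0.7), v(0.7)) ≈ (1.9397, -0.4856)

1.9397, -0.4856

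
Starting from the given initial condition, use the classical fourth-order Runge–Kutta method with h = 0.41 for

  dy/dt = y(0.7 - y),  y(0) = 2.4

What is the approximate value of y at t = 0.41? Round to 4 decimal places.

1.4871

RK4: k1 = f(t_n, y_n); k2 = f(t_n + h/2, y_n + (h/2)·k1); k3 = f(t_n + h/2, y_n + (h/2)·k2); k4 = f(t_n + h, y_n + h·k3); y_{n+1} = y_n + (h/6)·(k1 + 2k2 + 2k3 + k4).
t=0.000000, y=2.400000:
  k1 = f(0.000000, 2.400000) = -4.080000
  k2 = f(0.205000, 1.563600) = -1.350325
  k3 = f(0.205000, 2.123183) = -3.021679
  k4 = f(0.410000, 1.161111) = -0.535402
  y ← 2.400000 + (0.41/6)·(k1 + 2k2 + 2k3 + k4) = 1.487107
y(0.41) ≈ 1.4871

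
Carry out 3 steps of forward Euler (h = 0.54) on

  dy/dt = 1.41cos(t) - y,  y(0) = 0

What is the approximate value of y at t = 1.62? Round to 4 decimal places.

0.8204

Euler: y_{n+1} = y_n + h·f(t_n, y_n).
t=0.000000, y=0.000000: f=1.410000 → y ← 0.000000 + 0.54·1.410000 = 0.761400
t=0.540000, y=0.761400: f=0.447969 → y ← 0.761400 + 0.54·0.447969 = 1.003303
t=1.080000, y=1.003303: f=-0.338730 → y ← 1.003303 + 0.54·(-0.338730) = 0.820389
y(1.62) ≈ 0.8204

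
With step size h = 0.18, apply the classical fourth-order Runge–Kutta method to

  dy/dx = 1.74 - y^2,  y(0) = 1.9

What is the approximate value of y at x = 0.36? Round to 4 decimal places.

RK4: k1 = f(x_n, y_n); k2 = f(x_n + h/2, y_n + (h/2)·k1); k3 = f(x_n + h/2, y_n + (h/2)·k2); k4 = f(x_n + h, y_n + h·k3); y_{n+1} = y_n + (h/6)·(k1 + 2k2 + 2k3 + k4).
x=0.000000, y=1.900000:
  k1 = f(0.000000, 1.900000) = -1.870000
  k2 = f(0.090000, 1.731700) = -1.258785
  k3 = f(0.090000, 1.786709) = -1.452330
  k4 = f(0.180000, 1.638581) = -0.944946
  y ← 1.900000 + (0.18/6)·(k1 + 2k2 + 2k3 + k4) = 1.652885
x=0.180000, y=1.652885:
  k1 = f(0.180000, 1.652885) = -0.992028
  k2 = f(0.270000, 1.563602) = -0.704852
  k3 = f(0.270000, 1.589448) = -0.786345
  k4 = f(0.360000, 1.511343) = -0.544156
  y ← 1.652885 + (0.18/6)·(k1 + 2k2 + 2k3 + k4) = 1.517327
y(0.36) ≈ 1.5173

1.5173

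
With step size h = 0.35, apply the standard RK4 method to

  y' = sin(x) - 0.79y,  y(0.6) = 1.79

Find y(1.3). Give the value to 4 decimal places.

1.4680

RK4: k1 = f(x_n, y_n); k2 = f(x_n + h/2, y_n + (h/2)·k1); k3 = f(x_n + h/2, y_n + (h/2)·k2); k4 = f(x_n + h, y_n + h·k3); y_{n+1} = y_n + (h/6)·(k1 + 2k2 + 2k3 + k4).
x=0.600000, y=1.790000:
  k1 = f(0.600000, 1.790000) = -0.849458
  k2 = f(0.775000, 1.641345) = -0.596946
  k3 = f(0.775000, 1.685534) = -0.631856
  k4 = f(0.950000, 1.568850) = -0.425976
  y ← 1.790000 + (0.35/6)·(k1 + 2k2 + 2k3 + k4) = 1.572239
x=0.950000, y=1.572239:
  k1 = f(0.950000, 1.572239) = -0.428654
  k2 = f(1.125000, 1.497225) = -0.280540
  k3 = f(1.125000, 1.523145) = -0.301017
  k4 = f(1.300000, 1.466884) = -0.195280
  y ← 1.572239 + (0.35/6)·(k1 + 2k2 + 2k3 + k4) = 1.467995
y(1.3) ≈ 1.4680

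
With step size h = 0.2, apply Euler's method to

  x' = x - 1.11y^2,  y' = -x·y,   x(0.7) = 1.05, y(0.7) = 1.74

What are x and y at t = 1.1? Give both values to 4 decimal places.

Euler on (x,y): x_{n+1} = x_n + h·x', y_{n+1} = y_n + h·y'.
0.700000: (1.050000, 1.740000); f=(-2.310636, -1.827000) → (0.587873, 1.374600)
0.900000: (0.587873, 1.374600); f=(-1.509500, -0.808090) → (0.285973, 1.212982)
(x(1.1), y(1.1)) ≈ (0.2860, 1.2130)

0.2860, 1.2130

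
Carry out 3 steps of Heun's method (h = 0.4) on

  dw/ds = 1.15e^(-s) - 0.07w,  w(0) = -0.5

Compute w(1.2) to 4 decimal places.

0.3134

Heun: k1 = f(s_n, w_n); k2 = f(s_n + h, w_n + h·k1); w_{n+1} = w_n + (h/2)·(k1 + k2).
s=0.000000, w=-0.500000:
  k1 = f(0.000000, -0.500000) = 1.185000
  k2 = f(0.400000, -0.026000) = 0.772688
  w ← -0.500000 + (0.4/2)·(1.185000 + 0.772688) = -0.108462
s=0.400000, w=-0.108462:
  k1 = f(0.400000, -0.108462) = 0.778460
  k2 = f(0.800000, 0.202922) = 0.502524
  w ← -0.108462 + (0.4/2)·(0.778460 + 0.502524) = 0.147734
s=0.800000, w=0.147734:
  k1 = f(0.800000, 0.147734) = 0.506387
  k2 = f(1.200000, 0.350289) = 0.321853
  w ← 0.147734 + (0.4/2)·(0.506387 + 0.321853) = 0.313382
w(1.2) ≈ 0.3134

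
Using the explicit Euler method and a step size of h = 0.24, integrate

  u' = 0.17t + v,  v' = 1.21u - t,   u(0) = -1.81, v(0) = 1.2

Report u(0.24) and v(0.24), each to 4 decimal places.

-1.5220, 0.6744

Euler on (u,v): u_{n+1} = u_n + h·u', v_{n+1} = v_n + h·v'.
0.000000: (-1.810000, 1.200000); f=(1.200000, -2.190100) → (-1.522000, 0.674376)
(u(0.24), v(0.24)) ≈ (-1.5220, 0.6744)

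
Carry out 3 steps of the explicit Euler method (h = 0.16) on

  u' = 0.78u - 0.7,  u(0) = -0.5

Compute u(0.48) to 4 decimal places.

-1.0912

Euler: u_{n+1} = u_n + h·f(x_n, u_n).
x=0.000000, u=-0.500000: f=-1.090000 → u ← -0.500000 + 0.16·(-1.090000) = -0.674400
x=0.160000, u=-0.674400: f=-1.226032 → u ← -0.674400 + 0.16·(-1.226032) = -0.870565
x=0.320000, u=-0.870565: f=-1.379041 → u ← -0.870565 + 0.16·(-1.379041) = -1.091212
u(0.48) ≈ -1.0912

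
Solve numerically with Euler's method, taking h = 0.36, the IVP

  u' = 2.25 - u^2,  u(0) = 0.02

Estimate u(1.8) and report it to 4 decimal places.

Euler: u_{n+1} = u_n + h·f(s_n, u_n).
s=0.000000, u=0.020000: f=2.249600 → u ← 0.020000 + 0.36·2.249600 = 0.829856
s=0.360000, u=0.829856: f=1.561339 → u ← 0.829856 + 0.36·1.561339 = 1.391938
s=0.720000, u=1.391938: f=0.312508 → u ← 1.391938 + 0.36·0.312508 = 1.504441
s=1.080000, u=1.504441: f=-0.013343 → u ← 1.504441 + 0.36·(-0.013343) = 1.499638
s=1.440000, u=1.499638: f=0.001087 → u ← 1.499638 + 0.36·0.001087 = 1.500029
u(1.8) ≈ 1.5000

1.5000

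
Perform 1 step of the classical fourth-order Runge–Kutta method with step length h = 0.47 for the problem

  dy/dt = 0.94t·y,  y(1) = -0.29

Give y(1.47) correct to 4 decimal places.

-0.5003

RK4: k1 = f(t_n, y_n); k2 = f(t_n + h/2, y_n + (h/2)·k1); k3 = f(t_n + h/2, y_n + (h/2)·k2); k4 = f(t_n + h, y_n + h·k3); y_{n+1} = y_n + (h/6)·(k1 + 2k2 + 2k3 + k4).
t=1.000000, y=-0.290000:
  k1 = f(1.000000, -0.290000) = -0.272600
  k2 = f(1.235000, -0.354061) = -0.411029
  k3 = f(1.235000, -0.386592) = -0.448795
  k4 = f(1.470000, -0.500933) = -0.692190
  y ← -0.290000 + (0.47/6)·(k1 + 2k2 + 2k3 + k4) = -0.500281
y(1.47) ≈ -0.5003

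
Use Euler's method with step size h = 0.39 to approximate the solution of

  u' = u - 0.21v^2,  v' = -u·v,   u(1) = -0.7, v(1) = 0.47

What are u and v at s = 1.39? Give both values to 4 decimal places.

-0.9911, 0.5983

Euler on (u,v): u_{n+1} = u_n + h·u', v_{n+1} = v_n + h·v'.
1.000000: (-0.700000, 0.470000); f=(-0.746389, 0.329000) → (-0.991092, 0.598310)
(u(1.39), v(1.39)) ≈ (-0.9911, 0.5983)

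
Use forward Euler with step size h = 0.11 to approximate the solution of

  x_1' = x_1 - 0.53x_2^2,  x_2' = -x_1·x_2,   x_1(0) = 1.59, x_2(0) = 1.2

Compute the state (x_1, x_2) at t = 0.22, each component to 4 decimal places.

1.8087, 0.8070

Euler on (x_1,x_2): x_1_{n+1} = x_1_n + h·x_1', x_2_{n+1} = x_2_n + h·x_2'.
0.000000: (1.590000, 1.200000); f=(0.826800, -1.908000) → (1.680948, 0.990120)
0.110000: (1.680948, 0.990120); f=(1.161369, -1.664340) → (1.808699, 0.807043)
(x_1(0.22), x_2(0.22)) ≈ (1.8087, 0.8070)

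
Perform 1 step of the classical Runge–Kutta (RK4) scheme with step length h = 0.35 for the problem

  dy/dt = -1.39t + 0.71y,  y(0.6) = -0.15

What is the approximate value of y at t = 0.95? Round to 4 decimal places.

RK4: k1 = f(t_n, y_n); k2 = f(t_n + h/2, y_n + (h/2)·k1); k3 = f(t_n + h/2, y_n + (h/2)·k2); k4 = f(t_n + h, y_n + h·k3); y_{n+1} = y_n + (h/6)·(k1 + 2k2 + 2k3 + k4).
t=0.600000, y=-0.150000:
  k1 = f(0.600000, -0.150000) = -0.940500
  k2 = f(0.775000, -0.314588) = -1.300607
  k3 = f(0.775000, -0.377606) = -1.345350
  k4 = f(0.950000, -0.620873) = -1.761320
  y ← -0.150000 + (0.35/6)·(k1 + 2k2 + 2k3 + k4) = -0.616301
y(0.95) ≈ -0.6163

-0.6163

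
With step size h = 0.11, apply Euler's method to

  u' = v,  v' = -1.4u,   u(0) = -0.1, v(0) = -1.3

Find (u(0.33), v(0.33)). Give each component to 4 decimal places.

Euler on (u,v): u_{n+1} = u_n + h·u', v_{n+1} = v_n + h·v'.
0.000000: (-0.100000, -1.300000); f=(-1.300000, 0.140000) → (-0.243000, -1.284600)
0.110000: (-0.243000, -1.284600); f=(-1.284600, 0.340200) → (-0.384306, -1.247178)
0.220000: (-0.384306, -1.247178); f=(-1.247178, 0.538028) → (-0.521496, -1.187995)
(u(0.33), v(0.33)) ≈ (-0.5215, -1.1880)

-0.5215, -1.1880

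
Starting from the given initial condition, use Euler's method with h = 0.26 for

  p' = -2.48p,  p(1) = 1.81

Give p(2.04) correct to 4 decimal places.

0.0288

Euler: p_{n+1} = p_n + h·f(x_n, p_n).
x=1.000000, p=1.810000: f=-4.488800 → p ← 1.810000 + 0.26·(-4.488800) = 0.642912
x=1.260000, p=0.642912: f=-1.594422 → p ← 0.642912 + 0.26·(-1.594422) = 0.228362
x=1.520000, p=0.228362: f=-0.566339 → p ← 0.228362 + 0.26·(-0.566339) = 0.081114
x=1.780000, p=0.081114: f=-0.201163 → p ← 0.081114 + 0.26·(-0.201163) = 0.028812
p(2.04) ≈ 0.0288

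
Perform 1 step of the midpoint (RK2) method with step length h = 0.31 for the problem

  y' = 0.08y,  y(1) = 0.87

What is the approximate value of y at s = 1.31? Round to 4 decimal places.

Midpoint: k1 = f(s_n, y_n); k2 = f(s_n + h/2, y_n + (h/2)·k1); y_{n+1} = y_n + h·k2.
s=1.000000, y=0.870000:
  k1 = f(1.000000, 0.870000) = 0.069600
  k2 = f(1.155000, 0.880788) = 0.070463
  y ← 0.870000 + 0.31·0.070463 = 0.891844
y(1.31) ≈ 0.8918

0.8918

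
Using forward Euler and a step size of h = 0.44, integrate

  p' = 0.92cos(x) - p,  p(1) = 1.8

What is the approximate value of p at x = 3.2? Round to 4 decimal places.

Euler: p_{n+1} = p_n + h·f(x_n, p_n).
x=1.000000, p=1.800000: f=-1.302922 → p ← 1.800000 + 0.44·(-1.302922) = 1.226714
x=1.440000, p=1.226714: f=-1.106725 → p ← 1.226714 + 0.44·(-1.106725) = 0.739756
x=1.880000, p=0.739756: f=-1.019712 → p ← 0.739756 + 0.44·(-1.019712) = 0.291082
x=2.320000, p=0.291082: f=-0.917654 → p ← 0.291082 + 0.44·(-0.917654) = -0.112685
x=2.760000, p=-0.112685: f=-0.741142 → p ← -0.112685 + 0.44·(-0.741142) = -0.438788
p(3.2) ≈ -0.4388

-0.4388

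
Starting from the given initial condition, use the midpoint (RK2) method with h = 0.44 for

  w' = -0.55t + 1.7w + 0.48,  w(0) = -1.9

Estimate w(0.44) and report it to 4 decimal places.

-3.6158

Midpoint: k1 = f(t_n, w_n); k2 = f(t_n + h/2, w_n + (h/2)·k1); w_{n+1} = w_n + h·k2.
t=0.000000, w=-1.900000:
  k1 = f(0.000000, -1.900000) = -2.750000
  k2 = f(0.220000, -2.505000) = -3.899500
  w ← -1.900000 + 0.44·(-3.899500) = -3.615780
w(0.44) ≈ -3.6158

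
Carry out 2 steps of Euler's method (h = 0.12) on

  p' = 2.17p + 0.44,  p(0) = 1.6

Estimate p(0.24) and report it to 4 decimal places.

Euler: p_{n+1} = p_n + h·f(t_n, p_n).
t=0.000000, p=1.600000: f=3.912000 → p ← 1.600000 + 0.12·3.912000 = 2.069440
t=0.120000, p=2.069440: f=4.930685 → p ← 2.069440 + 0.12·4.930685 = 2.661122
p(0.24) ≈ 2.6611

2.6611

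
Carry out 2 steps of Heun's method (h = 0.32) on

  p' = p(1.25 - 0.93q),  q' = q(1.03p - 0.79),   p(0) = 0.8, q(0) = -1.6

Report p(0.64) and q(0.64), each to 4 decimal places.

Heun on (p,q): k1 = f(s_n, state_n); k2 = f(s_n + h, state_n + h·k1); state_{n+1} = state_n + (h/2)·(k1 + k2).
0.000000: (0.800000, -1.600000)
  k1 = (2.190400, -0.054400)
  predictor → (1.500928, -1.617408)
  k2 = (4.133840, -1.222689)
  → (1.811878, -1.804334)
0.320000: (1.811878, -1.804334)
  k1 = (5.305236, -1.941887)
  predictor → (3.509554, -2.425738)
  k2 = (12.304273, -6.852323)
  → (4.629400, -3.211408)
(p(0.64), q(0.64)) ≈ (4.6294, -3.2114)

4.6294, -3.2114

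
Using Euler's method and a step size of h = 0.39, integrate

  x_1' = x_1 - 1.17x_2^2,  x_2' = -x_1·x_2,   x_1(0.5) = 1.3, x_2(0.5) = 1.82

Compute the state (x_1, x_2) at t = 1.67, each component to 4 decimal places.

-0.2271, 0.7804

Euler on (x_1,x_2): x_1_{n+1} = x_1_n + h·x_1', x_2_{n+1} = x_2_n + h·x_2'.
0.500000: (1.300000, 1.820000); f=(-2.575508, -2.366000) → (0.295552, 0.897260)
0.890000: (0.295552, 0.897260); f=(-0.646386, -0.265187) → (0.043461, 0.793837)
1.280000: (0.043461, 0.793837); f=(-0.693846, -0.034501) → (-0.227139, 0.780382)
(x_1(1.67), x_2(1.67)) ≈ (-0.2271, 0.7804)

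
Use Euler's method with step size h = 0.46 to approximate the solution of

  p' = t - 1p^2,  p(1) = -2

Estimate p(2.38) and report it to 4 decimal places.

Euler: p_{n+1} = p_n + h·f(t_n, p_n).
t=1.000000, p=-2.000000: f=-3.000000 → p ← -2.000000 + 0.46·(-3.000000) = -3.380000
t=1.460000, p=-3.380000: f=-9.964400 → p ← -3.380000 + 0.46·(-9.964400) = -7.963624
t=1.920000, p=-7.963624: f=-61.499307 → p ← -7.963624 + 0.46·(-61.499307) = -36.253305
p(2.38) ≈ -36.2533

-36.2533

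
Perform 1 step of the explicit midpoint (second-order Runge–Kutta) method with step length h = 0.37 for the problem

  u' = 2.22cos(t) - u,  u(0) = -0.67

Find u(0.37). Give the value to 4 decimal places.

Midpoint: k1 = f(t_n, u_n); k2 = f(t_n + h/2, u_n + (h/2)·k1); u_{n+1} = u_n + h·k2.
t=0.000000, u=-0.670000:
  k1 = f(0.000000, -0.670000) = 2.890000
  k2 = f(0.185000, -0.135350) = 2.317468
  u ← -0.670000 + 0.37·2.317468 = 0.187463
u(0.37) ≈ 0.1875

0.1875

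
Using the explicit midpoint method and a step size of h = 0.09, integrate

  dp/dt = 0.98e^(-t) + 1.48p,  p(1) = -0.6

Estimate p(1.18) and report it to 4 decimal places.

Midpoint: k1 = f(t_n, p_n); k2 = f(t_n + h/2, p_n + (h/2)·k1); p_{n+1} = p_n + h·k2.
t=1.000000, p=-0.600000:
  k1 = f(1.000000, -0.600000) = -0.527478
  k2 = f(1.045000, -0.623737) = -0.578472
  p ← -0.600000 + 0.09·(-0.578472) = -0.652062
t=1.090000, p=-0.652062:
  k1 = f(1.090000, -0.652062) = -0.635560
  k2 = f(1.135000, -0.680663) = -0.692387
  p ← -0.652062 + 0.09·(-0.692387) = -0.714377
p(1.18) ≈ -0.7144

-0.7144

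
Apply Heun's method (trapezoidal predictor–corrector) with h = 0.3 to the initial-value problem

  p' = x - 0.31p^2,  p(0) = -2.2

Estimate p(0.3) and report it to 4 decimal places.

-2.7066

Heun: k1 = f(x_n, p_n); k2 = f(x_n + h, p_n + h·k1); p_{n+1} = p_n + (h/2)·(k1 + k2).
x=0.000000, p=-2.200000:
  k1 = f(0.000000, -2.200000) = -1.500400
  k2 = f(0.300000, -2.650120) = -1.877172
  p ← -2.200000 + (0.3/2)·(-1.500400 + (-1.877172)) = -2.706636
p(0.3) ≈ -2.7066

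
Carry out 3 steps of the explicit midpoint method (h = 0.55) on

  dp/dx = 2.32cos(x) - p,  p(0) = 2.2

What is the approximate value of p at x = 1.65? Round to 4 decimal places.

1.2251

Midpoint: k1 = f(x_n, p_n); k2 = f(x_n + h/2, p_n + (h/2)·k1); p_{n+1} = p_n + h·k2.
x=0.000000, p=2.200000:
  k1 = f(0.000000, 2.200000) = 0.120000
  k2 = f(0.275000, 2.233000) = -0.000174
  p ← 2.200000 + 0.55·(-0.000174) = 2.199905
x=0.550000, p=2.199905:
  k1 = f(0.550000, 2.199905) = -0.222048
  k2 = f(0.825000, 2.138841) = -0.564589
  p ← 2.199905 + 0.55·(-0.564589) = 1.889380
x=1.100000, p=1.889380:
  k1 = f(1.100000, 1.889380) = -0.837037
  k2 = f(1.375000, 1.659195) = -1.207844
  p ← 1.889380 + 0.55·(-1.207844) = 1.225066
p(1.65) ≈ 1.2251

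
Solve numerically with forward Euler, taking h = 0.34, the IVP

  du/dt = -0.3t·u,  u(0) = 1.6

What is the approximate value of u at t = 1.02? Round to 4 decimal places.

Euler: u_{n+1} = u_n + h·f(t_n, u_n).
t=0.000000, u=1.600000: f=0.000000 → u ← 1.600000 + 0.34·0.000000 = 1.600000
t=0.340000, u=1.600000: f=-0.163200 → u ← 1.600000 + 0.34·(-0.163200) = 1.544512
t=0.680000, u=1.544512: f=-0.315080 → u ← 1.544512 + 0.34·(-0.315080) = 1.437385
u(1.02) ≈ 1.4374

1.4374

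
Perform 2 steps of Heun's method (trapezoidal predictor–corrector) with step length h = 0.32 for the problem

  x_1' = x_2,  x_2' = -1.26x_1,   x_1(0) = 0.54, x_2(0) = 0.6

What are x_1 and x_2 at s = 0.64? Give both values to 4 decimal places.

0.7621, 0.0403

Heun on (x_1,x_2): k1 = f(s_n, state_n); k2 = f(s_n + h, state_n + h·k1); state_{n+1} = state_n + (h/2)·(k1 + k2).
0.000000: (0.540000, 0.600000)
  k1 = (0.600000, -0.680400)
  predictor → (0.732000, 0.382272)
  k2 = (0.382272, -0.922320)
  → (0.697164, 0.343565)
0.320000: (0.697164, 0.343565)
  k1 = (0.343565, -0.878426)
  predictor → (0.807104, 0.062468)
  k2 = (0.062468, -1.016951)
  → (0.762129, 0.040304)
(x_1(0.64), x_2(0.64)) ≈ (0.7621, 0.0403)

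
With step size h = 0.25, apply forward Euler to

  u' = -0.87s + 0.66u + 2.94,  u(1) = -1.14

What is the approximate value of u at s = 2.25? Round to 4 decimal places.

0.5067

Euler: u_{n+1} = u_n + h·f(s_n, u_n).
s=1.000000, u=-1.140000: f=1.317600 → u ← -1.140000 + 0.25·1.317600 = -0.810600
s=1.250000, u=-0.810600: f=1.317504 → u ← -0.810600 + 0.25·1.317504 = -0.481224
s=1.500000, u=-0.481224: f=1.317392 → u ← -0.481224 + 0.25·1.317392 = -0.151876
s=1.750000, u=-0.151876: f=1.317262 → u ← -0.151876 + 0.25·1.317262 = 0.177440
s=2.000000, u=0.177440: f=1.317110 → u ← 0.177440 + 0.25·1.317110 = 0.506717
u(2.25) ≈ 0.5067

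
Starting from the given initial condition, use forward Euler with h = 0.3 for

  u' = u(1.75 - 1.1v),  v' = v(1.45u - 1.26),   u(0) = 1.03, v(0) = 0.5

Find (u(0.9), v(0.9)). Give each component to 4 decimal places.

2.4699, 0.9511

Euler on (u,v): u_{n+1} = u_n + h·u', v_{n+1} = v_n + h·v'.
0.000000: (1.030000, 0.500000); f=(1.236000, 0.116750) → (1.400800, 0.535025)
0.300000: (1.400800, 0.535025); f=(1.626991, 0.412590) → (1.888897, 0.658802)
0.600000: (1.888897, 0.658802); f=(1.936720, 0.974303) → (2.469913, 0.951093)
(u(0.9), v(0.9)) ≈ (2.4699, 0.9511)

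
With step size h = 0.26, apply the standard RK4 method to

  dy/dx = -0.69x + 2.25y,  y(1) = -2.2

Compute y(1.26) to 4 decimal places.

-4.2197

RK4: k1 = f(x_n, y_n); k2 = f(x_n + h/2, y_n + (h/2)·k1); k3 = f(x_n + h/2, y_n + (h/2)·k2); k4 = f(x_n + h, y_n + h·k3); y_{n+1} = y_n + (h/6)·(k1 + 2k2 + 2k3 + k4).
x=1.000000, y=-2.200000:
  k1 = f(1.000000, -2.200000) = -5.640000
  k2 = f(1.130000, -2.933200) = -7.379400
  k3 = f(1.130000, -3.159322) = -7.888175
  k4 = f(1.260000, -4.250925) = -10.433982
  y ← -2.200000 + (0.26/6)·(k1 + 2k2 + 2k3 + k4) = -4.219729
y(1.26) ≈ -4.2197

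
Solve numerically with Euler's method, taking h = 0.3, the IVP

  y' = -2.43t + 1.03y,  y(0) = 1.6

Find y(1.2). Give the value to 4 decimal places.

Euler: y_{n+1} = y_n + h·f(t_n, y_n).
t=0.000000, y=1.600000: f=1.648000 → y ← 1.600000 + 0.3·1.648000 = 2.094400
t=0.300000, y=2.094400: f=1.428232 → y ← 2.094400 + 0.3·1.428232 = 2.522870
t=0.600000, y=2.522870: f=1.140556 → y ← 2.522870 + 0.3·1.140556 = 2.865036
t=0.900000, y=2.865036: f=0.763987 → y ← 2.865036 + 0.3·0.763987 = 3.094233
y(1.2) ≈ 3.0942

3.0942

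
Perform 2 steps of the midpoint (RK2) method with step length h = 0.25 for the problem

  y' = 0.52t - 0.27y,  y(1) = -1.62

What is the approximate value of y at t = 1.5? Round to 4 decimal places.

Midpoint: k1 = f(t_n, y_n); k2 = f(t_n + h/2, y_n + (h/2)·k1); y_{n+1} = y_n + h·k2.
t=1.000000, y=-1.620000:
  k1 = f(1.000000, -1.620000) = 0.957400
  k2 = f(1.125000, -1.500325) = 0.990088
  y ← -1.620000 + 0.25·0.990088 = -1.372478
t=1.250000, y=-1.372478:
  k1 = f(1.250000, -1.372478) = 1.020569
  k2 = f(1.375000, -1.244907) = 1.051125
  y ← -1.372478 + 0.25·1.051125 = -1.109697
y(1.5) ≈ -1.1097

-1.1097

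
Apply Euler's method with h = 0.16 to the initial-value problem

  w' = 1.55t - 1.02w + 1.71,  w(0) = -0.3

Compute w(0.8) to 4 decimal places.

Euler: w_{n+1} = w_n + h·f(t_n, w_n).
t=0.000000, w=-0.300000: f=2.016000 → w ← -0.300000 + 0.16·2.016000 = 0.022560
t=0.160000, w=0.022560: f=1.934989 → w ← 0.022560 + 0.16·1.934989 = 0.332158
t=0.320000, w=0.332158: f=1.867199 → w ← 0.332158 + 0.16·1.867199 = 0.630910
t=0.480000, w=0.630910: f=1.810472 → w ← 0.630910 + 0.16·1.810472 = 0.920585
t=0.640000, w=0.920585: f=1.763003 → w ← 0.920585 + 0.16·1.763003 = 1.202666
w(0.8) ≈ 1.2027

1.2027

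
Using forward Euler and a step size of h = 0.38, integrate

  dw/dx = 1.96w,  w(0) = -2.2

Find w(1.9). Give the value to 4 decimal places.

-35.5755

Euler: w_{n+1} = w_n + h·f(x_n, w_n).
x=0.000000, w=-2.200000: f=-4.312000 → w ← -2.200000 + 0.38·(-4.312000) = -3.838560
x=0.380000, w=-3.838560: f=-7.523578 → w ← -3.838560 + 0.38·(-7.523578) = -6.697519
x=0.760000, w=-6.697519: f=-13.127138 → w ← -6.697519 + 0.38·(-13.127138) = -11.685832
x=1.140000, w=-11.685832: f=-22.904231 → w ← -11.685832 + 0.38·(-22.904231) = -20.389440
x=1.520000, w=-20.389440: f=-39.963302 → w ← -20.389440 + 0.38·(-39.963302) = -35.575494
w(1.9) ≈ -35.5755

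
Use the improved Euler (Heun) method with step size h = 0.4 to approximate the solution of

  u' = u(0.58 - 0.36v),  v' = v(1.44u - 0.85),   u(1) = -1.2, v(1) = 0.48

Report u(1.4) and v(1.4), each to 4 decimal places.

-1.4611, 0.2411

Heun on (u,v): k1 = f(x_n, state_n); k2 = f(x_n + h, state_n + h·k1); state_{n+1} = state_n + (h/2)·(k1 + k2).
1.000000: (-1.200000, 0.480000)
  k1 = (-0.488640, -1.237440)
  predictor → (-1.395456, -0.014976)
  k2 = (-0.816888, 0.042823)
  → (-1.461106, 0.241077)
(u(1.4), v(1.4)) ≈ (-1.4611, 0.2411)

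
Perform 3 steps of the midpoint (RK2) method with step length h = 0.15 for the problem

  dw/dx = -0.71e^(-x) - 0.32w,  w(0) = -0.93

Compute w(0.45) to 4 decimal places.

-1.0430

Midpoint: k1 = f(x_n, w_n); k2 = f(x_n + h/2, w_n + (h/2)·k1); w_{n+1} = w_n + h·k2.
x=0.000000, w=-0.930000:
  k1 = f(0.000000, -0.930000) = -0.412400
  k2 = f(0.075000, -0.960930) = -0.351200
  w ← -0.930000 + 0.15·(-0.351200) = -0.982680
x=0.150000, w=-0.982680:
  k1 = f(0.150000, -0.982680) = -0.296645
  k2 = f(0.225000, -1.004928) = -0.245369
  w ← -0.982680 + 0.15·(-0.245369) = -1.019485
x=0.300000, w=-1.019485:
  k1 = f(0.300000, -1.019485) = -0.199746
  k2 = f(0.375000, -1.034466) = -0.156946
  w ← -1.019485 + 0.15·(-0.156946) = -1.043027
w(0.45) ≈ -1.0430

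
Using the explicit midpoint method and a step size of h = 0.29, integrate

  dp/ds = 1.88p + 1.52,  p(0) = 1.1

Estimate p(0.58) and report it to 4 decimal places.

Midpoint: k1 = f(s_n, p_n); k2 = f(s_n + h/2, p_n + (h/2)·k1); p_{n+1} = p_n + h·k2.
s=0.000000, p=1.100000:
  k1 = f(0.000000, 1.100000) = 3.588000
  k2 = f(0.145000, 1.620260) = 4.566089
  p ← 1.100000 + 0.29·4.566089 = 2.424166
s=0.290000, p=2.424166:
  k1 = f(0.290000, 2.424166) = 6.077432
  k2 = f(0.435000, 3.305393) = 7.734139
  p ← 2.424166 + 0.29·7.734139 = 4.667066
p(0.58) ≈ 4.6671

4.6671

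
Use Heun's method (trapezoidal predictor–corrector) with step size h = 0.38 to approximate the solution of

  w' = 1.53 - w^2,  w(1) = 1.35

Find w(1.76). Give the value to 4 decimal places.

Heun: k1 = f(s_n, w_n); k2 = f(s_n + h, w_n + h·k1); w_{n+1} = w_n + (h/2)·(k1 + k2).
s=1.000000, w=1.350000:
  k1 = f(1.000000, 1.350000) = -0.292500
  k2 = f(1.380000, 1.238850) = -0.004749
  w ← 1.350000 + (0.38/2)·(-0.292500 + (-0.004749)) = 1.293523
s=1.380000, w=1.293523:
  k1 = f(1.380000, 1.293523) = -0.143201
  k2 = f(1.760000, 1.239106) = -0.005384
  w ← 1.293523 + (0.38/2)·(-0.143201 + (-0.005384)) = 1.265291
w(1.76) ≈ 1.2653

1.2653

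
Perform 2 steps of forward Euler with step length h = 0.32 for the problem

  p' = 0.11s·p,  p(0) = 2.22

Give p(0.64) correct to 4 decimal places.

2.2450

Euler: p_{n+1} = p_n + h·f(s_n, p_n).
s=0.000000, p=2.220000: f=0.000000 → p ← 2.220000 + 0.32·0.000000 = 2.220000
s=0.320000, p=2.220000: f=0.078144 → p ← 2.220000 + 0.32·0.078144 = 2.245006
p(0.64) ≈ 2.2450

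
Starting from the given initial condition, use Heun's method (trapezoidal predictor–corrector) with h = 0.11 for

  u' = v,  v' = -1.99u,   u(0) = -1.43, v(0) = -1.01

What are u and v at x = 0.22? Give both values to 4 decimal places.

Heun on (u,v): k1 = f(x_n, state_n); k2 = f(x_n + h, state_n + h·k1); state_{n+1} = state_n + (h/2)·(k1 + k2).
0.000000: (-1.430000, -1.010000)
  k1 = (-1.010000, 2.845700)
  predictor → (-1.541100, -0.696973)
  k2 = (-0.696973, 3.066789)
  → (-1.523884, -0.684813)
0.110000: (-1.523884, -0.684813)
  k1 = (-0.684813, 3.032528)
  predictor → (-1.599213, -0.351235)
  k2 = (-0.351235, 3.182434)
  → (-1.580866, -0.342990)
(u(0.22), v(0.22)) ≈ (-1.5809, -0.3430)

-1.5809, -0.3430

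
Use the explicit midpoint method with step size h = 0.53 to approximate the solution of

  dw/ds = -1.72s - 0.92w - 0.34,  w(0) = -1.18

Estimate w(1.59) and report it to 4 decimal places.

-2.0251

Midpoint: k1 = f(s_n, w_n); k2 = f(s_n + h/2, w_n + (h/2)·k1); w_{n+1} = w_n + h·k2.
s=0.000000, w=-1.180000:
  k1 = f(0.000000, -1.180000) = 0.745600
  k2 = f(0.265000, -0.982416) = 0.108023
  w ← -1.180000 + 0.53·0.108023 = -1.122748
s=0.530000, w=-1.122748:
  k1 = f(0.530000, -1.122748) = -0.218672
  k2 = f(0.795000, -1.180696) = -0.621160
  w ← -1.122748 + 0.53·(-0.621160) = -1.451963
s=1.060000, w=-1.451963:
  k1 = f(1.060000, -1.451963) = -0.827394
  k2 = f(1.325000, -1.671222) = -1.081476
  w ← -1.451963 + 0.53·(-1.081476) = -2.025145
w(1.59) ≈ -2.0251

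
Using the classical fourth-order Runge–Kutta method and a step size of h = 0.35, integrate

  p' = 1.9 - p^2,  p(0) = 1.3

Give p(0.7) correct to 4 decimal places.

1.3664

RK4: k1 = f(s_n, p_n); k2 = f(s_n + h/2, p_n + (h/2)·k1); k3 = f(s_n + h/2, p_n + (h/2)·k2); k4 = f(s_n + h, p_n + h·k3); p_{n+1} = p_n + (h/6)·(k1 + 2k2 + 2k3 + k4).
s=0.000000, p=1.300000:
  k1 = f(0.000000, 1.300000) = 0.210000
  k2 = f(0.175000, 1.336750) = 0.113099
  k3 = f(0.175000, 1.319792) = 0.158148
  k4 = f(0.350000, 1.355352) = 0.063021
  p ← 1.300000 + (0.35/6)·(k1 + 2k2 + 2k3 + k4) = 1.347572
s=0.350000, p=1.347572:
  k1 = f(0.350000, 1.347572) = 0.084050
  k2 = f(0.525000, 1.362281) = 0.044192
  k3 = f(0.525000, 1.355305) = 0.063147
  k4 = f(0.700000, 1.369673) = 0.023995
  p ← 1.347572 + (0.35/6)·(k1 + 2k2 + 2k3 + k4) = 1.366397
p(0.7) ≈ 1.3664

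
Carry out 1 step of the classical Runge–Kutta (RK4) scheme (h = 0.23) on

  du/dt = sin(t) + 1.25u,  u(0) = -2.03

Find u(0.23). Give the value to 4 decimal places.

-2.6771

RK4: k1 = f(t_n, u_n); k2 = f(t_n + h/2, u_n + (h/2)·k1); k3 = f(t_n + h/2, u_n + (h/2)·k2); k4 = f(t_n + h, u_n + h·k3); u_{n+1} = u_n + (h/6)·(k1 + 2k2 + 2k3 + k4).
t=0.000000, u=-2.030000:
  k1 = f(0.000000, -2.030000) = -2.537500
  k2 = f(0.115000, -2.321812) = -2.787519
  k3 = f(0.115000, -2.350565) = -2.823459
  k4 = f(0.230000, -2.679396) = -3.121267
  u ← -2.030000 + (0.23/6)·(k1 + 2k2 + 2k3 + k4) = -2.677094
u(0.23) ≈ -2.6771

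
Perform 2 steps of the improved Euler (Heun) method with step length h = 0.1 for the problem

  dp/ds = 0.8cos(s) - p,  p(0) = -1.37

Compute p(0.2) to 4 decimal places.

-0.9784

Heun: k1 = f(s_n, p_n); k2 = f(s_n + h, p_n + h·k1); p_{n+1} = p_n + (h/2)·(k1 + k2).
s=0.000000, p=-1.370000:
  k1 = f(0.000000, -1.370000) = 2.170000
  k2 = f(0.100000, -1.153000) = 1.949003
  p ← -1.370000 + (0.1/2)·(2.170000 + 1.949003) = -1.164050
s=0.100000, p=-1.164050:
  k1 = f(0.100000, -1.164050) = 1.960053
  k2 = f(0.200000, -0.968045) = 1.752098
  p ← -1.164050 + (0.1/2)·(1.960053 + 1.752098) = -0.978442
p(0.2) ≈ -0.9784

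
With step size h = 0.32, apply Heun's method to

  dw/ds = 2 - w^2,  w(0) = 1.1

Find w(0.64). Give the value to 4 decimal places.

Heun: k1 = f(s_n, w_n); k2 = f(s_n + h, w_n + h·k1); w_{n+1} = w_n + (h/2)·(k1 + k2).
s=0.000000, w=1.100000:
  k1 = f(0.000000, 1.100000) = 0.790000
  k2 = f(0.320000, 1.352800) = 0.169932
  w ← 1.100000 + (0.32/2)·(0.790000 + 0.169932) = 1.253589
s=0.320000, w=1.253589:
  k1 = f(0.320000, 1.253589) = 0.428514
  k2 = f(0.640000, 1.390714) = 0.065915
  w ← 1.253589 + (0.32/2)·(0.428514 + 0.065915) = 1.332698
w(0.64) ≈ 1.3327

1.3327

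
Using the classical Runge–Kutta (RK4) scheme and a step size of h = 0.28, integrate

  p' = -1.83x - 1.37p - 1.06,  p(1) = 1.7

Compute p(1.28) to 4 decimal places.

0.4231

RK4: k1 = f(x_n, p_n); k2 = f(x_n + h/2, p_n + (h/2)·k1); k3 = f(x_n + h/2, p_n + (h/2)·k2); k4 = f(x_n + h, p_n + h·k3); p_{n+1} = p_n + (h/6)·(k1 + 2k2 + 2k3 + k4).
x=1.000000, p=1.700000:
  k1 = f(1.000000, 1.700000) = -5.219000
  k2 = f(1.140000, 0.969340) = -4.474196
  k3 = f(1.140000, 1.073613) = -4.617049
  k4 = f(1.280000, 0.407226) = -3.960300
  p ← 1.700000 + (0.28/6)·(k1 + 2k2 + 2k3 + k4) = 0.423116
p(1.28) ≈ 0.4231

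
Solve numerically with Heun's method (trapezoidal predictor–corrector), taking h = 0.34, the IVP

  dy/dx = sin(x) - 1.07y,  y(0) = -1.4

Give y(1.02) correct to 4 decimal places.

-0.1439

Heun: k1 = f(x_n, y_n); k2 = f(x_n + h, y_n + h·k1); y_{n+1} = y_n + (h/2)·(k1 + k2).
x=0.000000, y=-1.400000:
  k1 = f(0.000000, -1.400000) = 1.498000
  k2 = f(0.340000, -0.890680) = 1.286515
  y ← -1.400000 + (0.34/2)·(1.498000 + 1.286515) = -0.926633
x=0.340000, y=-0.926633:
  k1 = f(0.340000, -0.926633) = 1.324984
  k2 = f(0.680000, -0.476138) = 1.138261
  y ← -0.926633 + (0.34/2)·(1.324984 + 1.138261) = -0.507881
x=0.680000, y=-0.507881:
  k1 = f(0.680000, -0.507881) = 1.172226
  k2 = f(1.020000, -0.109324) = 0.969085
  y ← -0.507881 + (0.34/2)·(1.172226 + 0.969085) = -0.143858
y(1.02) ≈ -0.1439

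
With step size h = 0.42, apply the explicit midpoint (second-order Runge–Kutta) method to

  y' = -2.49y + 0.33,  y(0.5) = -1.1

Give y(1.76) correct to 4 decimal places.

-0.0225

Midpoint: k1 = f(x_n, y_n); k2 = f(x_n + h/2, y_n + (h/2)·k1); y_{n+1} = y_n + h·k2.
x=0.500000, y=-1.100000:
  k1 = f(0.500000, -1.100000) = 3.069000
  k2 = f(0.710000, -0.455510) = 1.464220
  y ← -1.100000 + 0.42·1.464220 = -0.485028
x=0.920000, y=-0.485028:
  k1 = f(0.920000, -0.485028) = 1.537719
  k2 = f(1.130000, -0.162107) = 0.733646
  y ← -0.485028 + 0.42·0.733646 = -0.176896
x=1.340000, y=-0.176896:
  k1 = f(1.340000, -0.176896) = 0.770472
  k2 = f(1.550000, -0.015097) = 0.367592
  y ← -0.176896 + 0.42·0.367592 = -0.022508
y(1.76) ≈ -0.0225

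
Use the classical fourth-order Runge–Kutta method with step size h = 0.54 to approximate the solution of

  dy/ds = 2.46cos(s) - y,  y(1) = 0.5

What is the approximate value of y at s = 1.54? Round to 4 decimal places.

RK4: k1 = f(s_n, y_n); k2 = f(s_n + h/2, y_n + (h/2)·k1); k3 = f(s_n + h/2, y_n + (h/2)·k2); k4 = f(s_n + h, y_n + h·k3); y_{n+1} = y_n + (h/6)·(k1 + 2k2 + 2k3 + k4).
s=1.000000, y=0.500000:
  k1 = f(1.000000, 0.500000) = 0.829144
  k2 = f(1.270000, 0.723869) = 0.004982
  k3 = f(1.270000, 0.501345) = 0.227506
  k4 = f(1.540000, 0.622853) = -0.547106
  y ← 0.500000 + (0.54/6)·(k1 + 2k2 + 2k3 + k4) = 0.567231
y(1.54) ≈ 0.5672

0.5672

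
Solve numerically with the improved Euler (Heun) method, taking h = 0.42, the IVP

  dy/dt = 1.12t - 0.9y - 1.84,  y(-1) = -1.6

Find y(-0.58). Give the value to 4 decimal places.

Heun: k1 = f(t_n, y_n); k2 = f(t_n + h, y_n + h·k1); y_{n+1} = y_n + (h/2)·(k1 + k2).
t=-1.000000, y=-1.600000:
  k1 = f(-1.000000, -1.600000) = -1.520000
  k2 = f(-0.580000, -2.238400) = -0.475040
  y ← -1.600000 + (0.42/2)·(-1.520000 + (-0.475040)) = -2.018958
y(-0.58) ≈ -2.0190

-2.0190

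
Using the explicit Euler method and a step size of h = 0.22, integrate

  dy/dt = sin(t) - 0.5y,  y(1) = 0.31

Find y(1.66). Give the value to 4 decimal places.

Euler: y_{n+1} = y_n + h·f(t_n, y_n).
t=1.000000, y=0.310000: f=0.686471 → y ← 0.310000 + 0.22·0.686471 = 0.461024
t=1.220000, y=0.461024: f=0.708588 → y ← 0.461024 + 0.22·0.708588 = 0.616913
t=1.440000, y=0.616913: f=0.683002 → y ← 0.616913 + 0.22·0.683002 = 0.767173
y(1.66) ≈ 0.7672

0.7672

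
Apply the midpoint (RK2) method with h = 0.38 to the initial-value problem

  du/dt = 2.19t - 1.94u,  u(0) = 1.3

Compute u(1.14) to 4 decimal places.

Midpoint: k1 = f(t_n, u_n); k2 = f(t_n + h/2, u_n + (h/2)·k1); u_{n+1} = u_n + h·k2.
t=0.000000, u=1.300000:
  k1 = f(0.000000, 1.300000) = -2.522000
  k2 = f(0.190000, 0.820820) = -1.176291
  u ← 1.300000 + 0.38·(-1.176291) = 0.853009
t=0.380000, u=0.853009:
  k1 = f(0.380000, 0.853009) = -0.822638
  k2 = f(0.570000, 0.696708) = -0.103314
  u ← 0.853009 + 0.38·(-0.103314) = 0.813750
t=0.760000, u=0.813750:
  k1 = f(0.760000, 0.813750) = 0.085725
  k2 = f(0.950000, 0.830038) = 0.470227
  u ← 0.813750 + 0.38·0.470227 = 0.992436
u(1.14) ≈ 0.9924

0.9924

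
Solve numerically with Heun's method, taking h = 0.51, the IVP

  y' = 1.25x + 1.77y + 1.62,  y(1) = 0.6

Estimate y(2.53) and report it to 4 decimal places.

29.2055

Heun: k1 = f(x_n, y_n); k2 = f(x_n + h, y_n + h·k1); y_{n+1} = y_n + (h/2)·(k1 + k2).
x=1.000000, y=0.600000:
  k1 = f(1.000000, 0.600000) = 3.932000
  k2 = f(1.510000, 2.605320) = 8.118916
  y ← 0.600000 + (0.51/2)·(3.932000 + 8.118916) = 3.672984
x=1.510000, y=3.672984:
  k1 = f(1.510000, 3.672984) = 10.008681
  k2 = f(2.020000, 8.777411) = 19.681018
  y ← 3.672984 + (0.51/2)·(10.008681 + 19.681018) = 11.243857
x=2.020000, y=11.243857:
  k1 = f(2.020000, 11.243857) = 24.046627
  k2 = f(2.530000, 23.507636) = 46.391016
  y ← 11.243857 + (0.51/2)·(24.046627 + 46.391016) = 29.205456
y(2.53) ≈ 29.2055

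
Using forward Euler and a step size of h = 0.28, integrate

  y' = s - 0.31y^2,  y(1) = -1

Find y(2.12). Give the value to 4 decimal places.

Euler: y_{n+1} = y_n + h·f(s_n, y_n).
s=1.000000, y=-1.000000: f=0.690000 → y ← -1.000000 + 0.28·0.690000 = -0.806800
s=1.280000, y=-0.806800: f=1.078213 → y ← -0.806800 + 0.28·1.078213 = -0.504900
s=1.560000, y=-0.504900: f=1.480973 → y ← -0.504900 + 0.28·1.480973 = -0.090228
s=1.840000, y=-0.090228: f=1.837476 → y ← -0.090228 + 0.28·1.837476 = 0.424266
y(2.12) ≈ 0.4243

0.4243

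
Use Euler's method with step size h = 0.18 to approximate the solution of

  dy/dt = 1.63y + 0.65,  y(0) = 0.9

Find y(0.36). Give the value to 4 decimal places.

Euler: y_{n+1} = y_n + h·f(t_n, y_n).
t=0.000000, y=0.900000: f=2.117000 → y ← 0.900000 + 0.18·2.117000 = 1.281060
t=0.180000, y=1.281060: f=2.738128 → y ← 1.281060 + 0.18·2.738128 = 1.773923
y(0.36) ≈ 1.7739

1.7739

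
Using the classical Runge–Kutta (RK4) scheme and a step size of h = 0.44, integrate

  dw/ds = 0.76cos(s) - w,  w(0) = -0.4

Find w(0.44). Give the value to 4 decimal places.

0.0031

RK4: k1 = f(s_n, w_n); k2 = f(s_n + h/2, w_n + (h/2)·k1); k3 = f(s_n + h/2, w_n + (h/2)·k2); k4 = f(s_n + h, w_n + h·k3); w_{n+1} = w_n + (h/6)·(k1 + 2k2 + 2k3 + k4).
s=0.000000, w=-0.400000:
  k1 = f(0.000000, -0.400000) = 1.160000
  k2 = f(0.220000, -0.144800) = 0.886482
  k3 = f(0.220000, -0.204974) = 0.946656
  k4 = f(0.440000, 0.016529) = 0.671083
  w ← -0.400000 + (0.44/6)·(k1 + 2k2 + 2k3 + k4) = 0.003140
w(0.44) ≈ 0.0031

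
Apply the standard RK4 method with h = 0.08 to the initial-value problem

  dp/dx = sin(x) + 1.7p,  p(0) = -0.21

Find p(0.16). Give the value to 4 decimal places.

-0.2616

RK4: k1 = f(x_n, p_n); k2 = f(x_n + h/2, p_n + (h/2)·k1); k3 = f(x_n + h/2, p_n + (h/2)·k2); k4 = f(x_n + h, p_n + h·k3); p_{n+1} = p_n + (h/6)·(k1 + 2k2 + 2k3 + k4).
x=0.000000, p=-0.210000:
  k1 = f(0.000000, -0.210000) = -0.357000
  k2 = f(0.040000, -0.224280) = -0.341287
  k3 = f(0.040000, -0.223651) = -0.340218
  k4 = f(0.080000, -0.237217) = -0.323355
  p ← -0.210000 + (0.08/6)·(k1 + 2k2 + 2k3 + k4) = -0.237245
x=0.080000, p=-0.237245:
  k1 = f(0.080000, -0.237245) = -0.323402
  k2 = f(0.120000, -0.250181) = -0.305595
  k3 = f(0.120000, -0.249469) = -0.304385
  k4 = f(0.160000, -0.261596) = -0.285394
  p ← -0.237245 + (0.08/6)·(k1 + 2k2 + 2k3 + k4) = -0.261628
p(0.16) ≈ -0.2616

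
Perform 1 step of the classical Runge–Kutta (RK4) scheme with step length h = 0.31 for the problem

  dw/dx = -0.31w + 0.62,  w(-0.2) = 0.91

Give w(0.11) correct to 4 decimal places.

1.0099

RK4: k1 = f(x_n, w_n); k2 = f(x_n + h/2, w_n + (h/2)·k1); k3 = f(x_n + h/2, w_n + (h/2)·k2); k4 = f(x_n + h, w_n + h·k3); w_{n+1} = w_n + (h/6)·(k1 + 2k2 + 2k3 + k4).
x=-0.200000, w=0.910000:
  k1 = f(-0.200000, 0.910000) = 0.337900
  k2 = f(-0.045000, 0.962375) = 0.321664
  k3 = f(-0.045000, 0.959858) = 0.322444
  k4 = f(0.110000, 1.009958) = 0.306913
  w ← 0.910000 + (0.31/6)·(k1 + 2k2 + 2k3 + k4) = 1.009873
w(0.11) ≈ 1.0099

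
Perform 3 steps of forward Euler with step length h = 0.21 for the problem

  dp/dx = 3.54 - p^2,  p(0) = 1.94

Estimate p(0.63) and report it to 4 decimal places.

1.8820

Euler: p_{n+1} = p_n + h·f(x_n, p_n).
x=0.000000, p=1.940000: f=-0.223600 → p ← 1.940000 + 0.21·(-0.223600) = 1.893044
x=0.210000, p=1.893044: f=-0.043616 → p ← 1.893044 + 0.21·(-0.043616) = 1.883885
x=0.420000, p=1.883885: f=-0.009022 → p ← 1.883885 + 0.21·(-0.009022) = 1.881990
p(0.63) ≈ 1.8820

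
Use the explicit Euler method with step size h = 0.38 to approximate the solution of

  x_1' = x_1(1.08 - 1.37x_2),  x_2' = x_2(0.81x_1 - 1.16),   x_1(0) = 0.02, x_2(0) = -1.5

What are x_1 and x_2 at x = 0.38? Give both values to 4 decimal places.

Euler on (x_1,x_2): x_1_{n+1} = x_1_n + h·x_1', x_2_{n+1} = x_2_n + h·x_2'.
0.000000: (0.020000, -1.500000); f=(0.062700, 1.715700) → (0.043826, -0.848034)
(x_1(0.38), x_2(0.38)) ≈ (0.0438, -0.8480)

0.0438, -0.8480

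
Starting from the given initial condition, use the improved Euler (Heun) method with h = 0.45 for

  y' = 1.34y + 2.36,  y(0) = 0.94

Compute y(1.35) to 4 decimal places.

13.5966

Heun: k1 = f(t_n, y_n); k2 = f(t_n + h, y_n + h·k1); y_{n+1} = y_n + (h/2)·(k1 + k2).
t=0.000000, y=0.940000:
  k1 = f(0.000000, 0.940000) = 3.619600
  k2 = f(0.450000, 2.568820) = 5.802219
  y ← 0.940000 + (0.45/2)·(3.619600 + 5.802219) = 3.059909
t=0.450000, y=3.059909:
  k1 = f(0.450000, 3.059909) = 6.460278
  k2 = f(0.900000, 5.967034) = 10.355826
  y ← 3.059909 + (0.45/2)·(6.460278 + 10.355826) = 6.843533
t=0.900000, y=6.843533:
  k1 = f(0.900000, 6.843533) = 11.530334
  k2 = f(1.350000, 12.032183) = 18.483125
  y ← 6.843533 + (0.45/2)·(11.530334 + 18.483125) = 13.596561
y(1.35) ≈ 13.5966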